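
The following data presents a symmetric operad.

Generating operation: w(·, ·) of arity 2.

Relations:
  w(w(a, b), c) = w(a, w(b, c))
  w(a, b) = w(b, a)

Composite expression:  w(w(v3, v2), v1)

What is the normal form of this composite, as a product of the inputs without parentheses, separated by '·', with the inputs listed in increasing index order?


v1 · v2 · v3


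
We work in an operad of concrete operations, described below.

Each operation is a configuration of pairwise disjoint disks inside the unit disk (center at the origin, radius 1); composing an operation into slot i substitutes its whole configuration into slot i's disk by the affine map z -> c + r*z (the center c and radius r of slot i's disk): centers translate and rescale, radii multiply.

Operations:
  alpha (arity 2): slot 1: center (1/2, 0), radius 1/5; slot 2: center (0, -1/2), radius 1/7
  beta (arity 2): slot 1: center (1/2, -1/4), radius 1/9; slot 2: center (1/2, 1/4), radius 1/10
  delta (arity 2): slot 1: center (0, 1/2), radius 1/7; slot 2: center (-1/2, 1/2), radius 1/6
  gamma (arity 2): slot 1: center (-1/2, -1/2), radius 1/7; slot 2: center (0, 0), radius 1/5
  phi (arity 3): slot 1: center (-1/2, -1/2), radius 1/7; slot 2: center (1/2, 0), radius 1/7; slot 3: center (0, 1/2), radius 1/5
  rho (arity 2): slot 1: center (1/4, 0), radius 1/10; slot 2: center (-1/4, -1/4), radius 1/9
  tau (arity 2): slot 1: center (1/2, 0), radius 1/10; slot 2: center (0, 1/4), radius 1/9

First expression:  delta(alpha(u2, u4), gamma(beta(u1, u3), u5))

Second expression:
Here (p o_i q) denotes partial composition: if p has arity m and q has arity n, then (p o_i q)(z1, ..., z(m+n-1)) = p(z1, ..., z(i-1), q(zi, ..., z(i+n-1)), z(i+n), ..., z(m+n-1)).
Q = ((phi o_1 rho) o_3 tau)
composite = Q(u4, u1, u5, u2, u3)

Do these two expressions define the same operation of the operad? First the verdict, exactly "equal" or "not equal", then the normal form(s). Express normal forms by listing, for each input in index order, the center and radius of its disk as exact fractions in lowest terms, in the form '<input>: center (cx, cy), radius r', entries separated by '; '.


The first composite normalizes to u1: center (-4/7, 23/56), radius 1/378; u2: center (1/14, 1/2), radius 1/35; u3: center (-4/7, 71/168), radius 1/420; u4: center (0, 3/7), radius 1/49; u5: center (-1/2, 1/2), radius 1/30
The second composite normalizes to u1: center (-15/28, -15/28), radius 1/63; u2: center (1/2, 1/28), radius 1/63; u3: center (0, 1/2), radius 1/5; u4: center (-13/28, -1/2), radius 1/70; u5: center (4/7, 0), radius 1/70
The forms do not match — not equal.

not equal: they reduce to u1: center (-4/7, 23/56), radius 1/378; u2: center (1/14, 1/2), radius 1/35; u3: center (-4/7, 71/168), radius 1/420; u4: center (0, 3/7), radius 1/49; u5: center (-1/2, 1/2), radius 1/30 and u1: center (-15/28, -15/28), radius 1/63; u2: center (1/2, 1/28), radius 1/63; u3: center (0, 1/2), radius 1/5; u4: center (-13/28, -1/2), radius 1/70; u5: center (4/7, 0), radius 1/70


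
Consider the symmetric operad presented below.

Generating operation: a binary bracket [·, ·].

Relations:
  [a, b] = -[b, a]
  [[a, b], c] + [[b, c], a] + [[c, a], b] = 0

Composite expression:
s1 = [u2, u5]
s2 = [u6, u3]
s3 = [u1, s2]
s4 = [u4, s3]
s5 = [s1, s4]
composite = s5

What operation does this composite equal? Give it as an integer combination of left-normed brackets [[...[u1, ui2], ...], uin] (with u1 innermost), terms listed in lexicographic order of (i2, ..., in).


Left-normed coefficients sit on the u1-initial expansion words.
Composite bracket: [[u2, u5], [u4, [u1, [u6, u3]]]]
Under [a, b] = ab - ba we get 32 signed associative words (2^5 = 32).
Keep just the words that open with u1:
  sign of u1u3u6u4u2u5 is -1, so it contributes -[[[[[u1, u3], u6], u4], u2], u5]
  sign of u1u3u6u4u5u2 is +1, so it contributes +[[[[[u1, u3], u6], u4], u5], u2]
  sign of u1u6u3u4u2u5 is +1, so it contributes +[[[[[u1, u6], u3], u4], u2], u5]
  sign of u1u6u3u4u5u2 is -1, so it contributes -[[[[[u1, u6], u3], u4], u5], u2]

-[[[[[u1, u3], u6], u4], u2], u5] + [[[[[u1, u3], u6], u4], u5], u2] + [[[[[u1, u6], u3], u4], u2], u5] - [[[[[u1, u6], u3], u4], u5], u2]


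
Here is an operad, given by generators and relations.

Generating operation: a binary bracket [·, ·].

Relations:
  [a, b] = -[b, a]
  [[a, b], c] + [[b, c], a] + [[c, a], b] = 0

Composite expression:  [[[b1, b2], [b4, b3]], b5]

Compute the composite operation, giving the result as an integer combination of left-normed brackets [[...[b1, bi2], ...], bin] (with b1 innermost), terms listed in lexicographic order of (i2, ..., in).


In the tensor algebra, words opening b1 carry the b1-anchored form.
Composite bracket: [[[b1, b2], [b4, b3]], b5]
The bracket unfolds into 16 signed words via [a, b] = ab - ba (2^4 = 16).
Words beginning with b1 determine it all:
  b1b2b3b4b5 (sign -1) contributes -[[[[b1, b2], b3], b4], b5]
  b1b2b4b3b5 (sign +1) contributes +[[[[b1, b2], b4], b3], b5]

-[[[[b1, b2], b3], b4], b5] + [[[[b1, b2], b4], b3], b5]


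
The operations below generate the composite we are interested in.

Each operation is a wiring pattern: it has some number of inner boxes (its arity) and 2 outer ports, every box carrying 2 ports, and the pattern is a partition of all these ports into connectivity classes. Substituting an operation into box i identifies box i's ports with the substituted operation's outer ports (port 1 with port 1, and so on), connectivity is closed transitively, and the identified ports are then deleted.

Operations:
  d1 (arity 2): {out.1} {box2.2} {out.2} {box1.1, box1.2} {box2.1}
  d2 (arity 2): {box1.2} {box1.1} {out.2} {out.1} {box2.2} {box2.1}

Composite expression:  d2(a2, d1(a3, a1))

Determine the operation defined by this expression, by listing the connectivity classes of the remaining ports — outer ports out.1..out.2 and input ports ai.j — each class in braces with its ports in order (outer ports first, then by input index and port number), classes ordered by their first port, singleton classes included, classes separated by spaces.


Treat the ports identified at d2 as solder joints: merge, then drop.
through d1, on inputs (a3, a1): {out.1} {out.2} {a1.1} {a1.2} {a3.1, a3.2} (out.j = stage outer ports)
through d2, on inputs (a2, a3, a1): {out.1} {out.2} {a1.1} {a1.2} {a2.1} {a2.2} {a3.1, a3.2} (out.j = stage outer ports)

{out.1} {out.2} {a1.1} {a1.2} {a2.1} {a2.2} {a3.1, a3.2}


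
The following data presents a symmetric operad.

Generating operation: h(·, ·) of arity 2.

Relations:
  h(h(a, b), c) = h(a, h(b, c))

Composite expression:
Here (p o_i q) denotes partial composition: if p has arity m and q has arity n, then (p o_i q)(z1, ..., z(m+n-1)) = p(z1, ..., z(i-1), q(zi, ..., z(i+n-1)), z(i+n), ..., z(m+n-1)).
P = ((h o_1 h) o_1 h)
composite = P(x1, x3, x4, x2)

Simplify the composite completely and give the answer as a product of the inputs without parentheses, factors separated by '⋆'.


Under associativity of h, the answer is the x's in reading order.
h(x1, x3) linearizes to x1 ⋆ x3
h(h(x1, x3), x4) linearizes to x1 ⋆ x3 ⋆ x4
h(h(h(x1, x3), x4), x2) linearizes to x1 ⋆ x3 ⋆ x4 ⋆ x2

x1 ⋆ x3 ⋆ x4 ⋆ x2


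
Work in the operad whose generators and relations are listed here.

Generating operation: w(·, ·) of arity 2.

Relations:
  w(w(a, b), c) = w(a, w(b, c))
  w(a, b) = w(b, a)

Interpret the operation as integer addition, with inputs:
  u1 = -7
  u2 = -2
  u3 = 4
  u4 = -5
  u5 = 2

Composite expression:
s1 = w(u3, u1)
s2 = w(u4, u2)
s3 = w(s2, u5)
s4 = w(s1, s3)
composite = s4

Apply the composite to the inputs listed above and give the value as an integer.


-8

w(u3, u1) = -3
w(u4, u2) = -7
w(w(u4, u2), u5) = -5
w(w(u3, u1), w(w(u4, u2), u5)) = -8


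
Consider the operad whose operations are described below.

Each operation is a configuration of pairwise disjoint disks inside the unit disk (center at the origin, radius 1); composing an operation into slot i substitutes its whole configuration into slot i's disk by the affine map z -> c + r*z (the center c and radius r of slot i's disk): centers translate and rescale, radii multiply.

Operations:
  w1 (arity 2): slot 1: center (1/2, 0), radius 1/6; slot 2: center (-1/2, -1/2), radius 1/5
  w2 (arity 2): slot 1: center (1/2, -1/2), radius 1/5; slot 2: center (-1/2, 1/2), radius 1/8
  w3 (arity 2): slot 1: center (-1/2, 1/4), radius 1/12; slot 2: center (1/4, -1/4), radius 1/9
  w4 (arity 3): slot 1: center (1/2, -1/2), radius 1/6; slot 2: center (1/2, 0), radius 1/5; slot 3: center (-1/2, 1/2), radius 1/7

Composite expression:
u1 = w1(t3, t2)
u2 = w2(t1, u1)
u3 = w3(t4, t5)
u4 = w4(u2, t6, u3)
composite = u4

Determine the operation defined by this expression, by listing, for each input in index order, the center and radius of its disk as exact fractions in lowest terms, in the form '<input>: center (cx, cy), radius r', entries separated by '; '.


Below w4, radii multiply path by path; the t-disk centers shift.
for t1, the 2-step affine chain lands on center (7/12, -7/12), radius 1/30
for t3, the 3-step affine chain lands on center (41/96, -5/12), radius 1/288
for t2, the 3-step affine chain lands on center (13/32, -41/96), radius 1/240
for t6, the 1-step affine chain lands on center (1/2, 0), radius 1/5
for t4, the 2-step affine chain lands on center (-4/7, 15/28), radius 1/84
for t5, the 2-step affine chain lands on center (-13/28, 13/28), radius 1/63

t1: center (7/12, -7/12), radius 1/30; t2: center (13/32, -41/96), radius 1/240; t3: center (41/96, -5/12), radius 1/288; t4: center (-4/7, 15/28), radius 1/84; t5: center (-13/28, 13/28), radius 1/63; t6: center (1/2, 0), radius 1/5


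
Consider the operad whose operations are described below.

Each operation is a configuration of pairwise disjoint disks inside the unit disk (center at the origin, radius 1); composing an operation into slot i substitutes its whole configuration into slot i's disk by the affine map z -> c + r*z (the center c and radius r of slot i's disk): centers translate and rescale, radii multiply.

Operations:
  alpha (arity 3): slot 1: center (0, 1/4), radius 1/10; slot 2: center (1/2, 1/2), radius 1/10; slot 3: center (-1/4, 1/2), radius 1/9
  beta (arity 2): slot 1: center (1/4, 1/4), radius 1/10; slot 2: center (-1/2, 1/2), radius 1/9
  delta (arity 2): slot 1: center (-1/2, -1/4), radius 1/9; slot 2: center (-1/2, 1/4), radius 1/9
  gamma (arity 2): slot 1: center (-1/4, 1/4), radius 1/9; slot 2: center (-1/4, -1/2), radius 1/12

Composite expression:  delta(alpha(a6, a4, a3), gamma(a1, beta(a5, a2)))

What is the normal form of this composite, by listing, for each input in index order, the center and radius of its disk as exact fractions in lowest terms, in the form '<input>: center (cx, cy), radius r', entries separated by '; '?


a1: center (-19/36, 5/18), radius 1/81; a2: center (-115/216, 43/216), radius 1/972; a3: center (-19/36, -7/36), radius 1/81; a4: center (-4/9, -7/36), radius 1/90; a5: center (-227/432, 85/432), radius 1/1080; a6: center (-1/2, -2/9), radius 1/90

Affine substitution under delta: radii multiply and a-centers shift.
a6: after 2 affine steps, its disk has center (-1/2, -2/9), radius 1/90
a4: after 2 affine steps, its disk has center (-4/9, -7/36), radius 1/90
a3: after 2 affine steps, its disk has center (-19/36, -7/36), radius 1/81
a1: after 2 affine steps, its disk has center (-19/36, 5/18), radius 1/81
a5: after 3 affine steps, its disk has center (-227/432, 85/432), radius 1/1080
a2: after 3 affine steps, its disk has center (-115/216, 43/216), radius 1/972


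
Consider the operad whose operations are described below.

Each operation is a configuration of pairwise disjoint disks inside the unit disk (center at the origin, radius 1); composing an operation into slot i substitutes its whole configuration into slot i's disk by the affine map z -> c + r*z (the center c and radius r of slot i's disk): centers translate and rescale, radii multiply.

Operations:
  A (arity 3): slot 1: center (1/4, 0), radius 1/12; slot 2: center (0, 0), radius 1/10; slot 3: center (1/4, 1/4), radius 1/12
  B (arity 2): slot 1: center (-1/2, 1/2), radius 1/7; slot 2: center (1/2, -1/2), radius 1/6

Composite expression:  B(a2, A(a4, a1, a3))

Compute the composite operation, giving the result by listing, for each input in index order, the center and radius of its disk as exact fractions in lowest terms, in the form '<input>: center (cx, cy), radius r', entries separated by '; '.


a1: center (1/2, -1/2), radius 1/60; a2: center (-1/2, 1/2), radius 1/7; a3: center (13/24, -11/24), radius 1/72; a4: center (13/24, -1/2), radius 1/72

Affine substitution under B: radii multiply and a-centers shift.
input a2: applying the 1 nested substitution gives center (-1/2, 1/2), radius 1/7
input a4: applying the 2 nested substitutions gives center (13/24, -1/2), radius 1/72
input a1: applying the 2 nested substitutions gives center (1/2, -1/2), radius 1/60
input a3: applying the 2 nested substitutions gives center (13/24, -11/24), radius 1/72


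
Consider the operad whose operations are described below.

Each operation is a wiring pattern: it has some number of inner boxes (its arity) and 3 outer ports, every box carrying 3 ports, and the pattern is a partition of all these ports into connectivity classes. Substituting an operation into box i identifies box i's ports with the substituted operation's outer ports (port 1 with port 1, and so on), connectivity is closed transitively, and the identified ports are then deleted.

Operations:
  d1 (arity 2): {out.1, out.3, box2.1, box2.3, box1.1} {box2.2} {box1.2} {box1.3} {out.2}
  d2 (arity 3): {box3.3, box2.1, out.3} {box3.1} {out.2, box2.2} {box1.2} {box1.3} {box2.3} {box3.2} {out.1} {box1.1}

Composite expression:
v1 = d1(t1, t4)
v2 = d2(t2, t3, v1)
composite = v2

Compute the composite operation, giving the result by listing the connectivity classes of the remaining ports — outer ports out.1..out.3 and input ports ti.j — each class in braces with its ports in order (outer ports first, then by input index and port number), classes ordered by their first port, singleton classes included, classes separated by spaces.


Treat the ports identified at d2 as solder joints: merge, then drop.
after d1, the pattern on (t1, t4) reads {out.1, out.3, t1.1, t4.1, t4.3} {out.2} {t1.2} {t1.3} {t4.2} (out.j = its outer ports)
after d2, the pattern on (t2, t3, t1, t4) reads {out.1} {out.2, t3.2} {out.3, t1.1, t3.1, t4.1, t4.3} {t1.2} {t1.3} {t2.1} {t2.2} {t2.3} {t3.3} {t4.2} (out.j = its outer ports)

{out.1} {out.2, t3.2} {out.3, t1.1, t3.1, t4.1, t4.3} {t1.2} {t1.3} {t2.1} {t2.2} {t2.3} {t3.3} {t4.2}


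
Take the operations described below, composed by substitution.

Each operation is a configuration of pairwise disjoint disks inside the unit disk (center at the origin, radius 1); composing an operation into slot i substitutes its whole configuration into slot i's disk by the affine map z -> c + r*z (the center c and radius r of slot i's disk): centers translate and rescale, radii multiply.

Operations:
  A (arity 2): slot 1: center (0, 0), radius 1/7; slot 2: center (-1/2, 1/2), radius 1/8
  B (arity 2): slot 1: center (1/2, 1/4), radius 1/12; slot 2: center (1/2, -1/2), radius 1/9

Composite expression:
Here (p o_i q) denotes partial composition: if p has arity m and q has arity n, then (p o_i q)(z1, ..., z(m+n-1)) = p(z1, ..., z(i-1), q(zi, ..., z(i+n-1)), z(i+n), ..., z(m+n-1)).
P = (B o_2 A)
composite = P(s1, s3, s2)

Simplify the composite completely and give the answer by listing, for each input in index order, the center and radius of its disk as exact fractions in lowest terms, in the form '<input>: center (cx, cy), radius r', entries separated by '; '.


s1: center (1/2, 1/4), radius 1/12; s2: center (4/9, -4/9), radius 1/72; s3: center (1/2, -1/2), radius 1/63

Below B, radii multiply path by path; the s-disk centers shift.
input s1: composing its 1 substitution step yields center (1/2, 1/4), radius 1/12
input s3: composing its 2 substitution steps yields center (1/2, -1/2), radius 1/63
input s2: composing its 2 substitution steps yields center (4/9, -4/9), radius 1/72


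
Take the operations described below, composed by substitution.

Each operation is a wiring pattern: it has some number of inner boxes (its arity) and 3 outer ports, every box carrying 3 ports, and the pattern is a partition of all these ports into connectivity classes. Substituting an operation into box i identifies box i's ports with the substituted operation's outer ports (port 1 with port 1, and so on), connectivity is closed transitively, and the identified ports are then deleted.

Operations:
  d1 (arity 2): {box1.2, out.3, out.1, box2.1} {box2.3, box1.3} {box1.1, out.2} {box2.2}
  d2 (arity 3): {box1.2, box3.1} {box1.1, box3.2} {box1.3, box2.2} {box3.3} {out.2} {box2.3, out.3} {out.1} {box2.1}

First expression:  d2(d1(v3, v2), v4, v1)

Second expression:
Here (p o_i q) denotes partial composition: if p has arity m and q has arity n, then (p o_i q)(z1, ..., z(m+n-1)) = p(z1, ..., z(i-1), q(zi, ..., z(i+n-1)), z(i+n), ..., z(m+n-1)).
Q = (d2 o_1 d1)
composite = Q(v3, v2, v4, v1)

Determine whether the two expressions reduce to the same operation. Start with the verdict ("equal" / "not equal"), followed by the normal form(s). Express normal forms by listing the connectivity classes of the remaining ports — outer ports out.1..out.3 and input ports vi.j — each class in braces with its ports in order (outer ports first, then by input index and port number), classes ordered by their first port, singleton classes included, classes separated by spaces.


equal — both sides give {out.1} {out.2} {out.3, v4.3} {v1.1, v3.1} {v1.2, v2.1, v3.2, v4.2} {v1.3} {v2.2} {v2.3, v3.3} {v4.1}

Normal form of the first expression: {out.1} {out.2} {out.3, v4.3} {v1.1, v3.1} {v1.2, v2.1, v3.2, v4.2} {v1.3} {v2.2} {v2.3, v3.3} {v4.1}
Normal form of the second expression: {out.1} {out.2} {out.3, v4.3} {v1.1, v3.1} {v1.2, v2.1, v3.2, v4.2} {v1.3} {v2.2} {v2.3, v3.3} {v4.1}
One common form — equal.


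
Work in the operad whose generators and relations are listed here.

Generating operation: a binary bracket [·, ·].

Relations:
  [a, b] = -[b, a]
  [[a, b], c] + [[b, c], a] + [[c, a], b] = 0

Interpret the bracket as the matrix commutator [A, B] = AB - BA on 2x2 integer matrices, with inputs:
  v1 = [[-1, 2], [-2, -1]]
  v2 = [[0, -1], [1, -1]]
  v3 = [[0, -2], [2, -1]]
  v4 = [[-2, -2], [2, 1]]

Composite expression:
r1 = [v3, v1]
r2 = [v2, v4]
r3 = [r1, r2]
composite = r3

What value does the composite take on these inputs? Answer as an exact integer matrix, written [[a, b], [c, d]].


[[0, 0], [0, 0]]


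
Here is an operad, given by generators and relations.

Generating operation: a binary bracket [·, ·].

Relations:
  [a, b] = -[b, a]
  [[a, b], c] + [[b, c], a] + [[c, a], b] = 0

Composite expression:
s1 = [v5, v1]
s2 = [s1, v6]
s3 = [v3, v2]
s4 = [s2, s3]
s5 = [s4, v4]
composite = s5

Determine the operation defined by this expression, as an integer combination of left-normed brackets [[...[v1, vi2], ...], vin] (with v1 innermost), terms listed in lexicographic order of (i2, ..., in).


[[[[[v1, v5], v6], v2], v3], v4] - [[[[[v1, v5], v6], v3], v2], v4]

Skip Jacobi rewriting: expand, keep v1-initial words, read off terms.
Composite bracket: [[[[v5, v1], v6], [v3, v2]], v4]
Under [a, b] = ab - ba we get 32 signed associative words (2^5 = 32).
Words beginning with v1 determine it all:
  sign of v1v5v6v2v3v4 is +1, so it contributes +[[[[[v1, v5], v6], v2], v3], v4]
  sign of v1v5v6v3v2v4 is -1, so it contributes -[[[[[v1, v5], v6], v3], v2], v4]


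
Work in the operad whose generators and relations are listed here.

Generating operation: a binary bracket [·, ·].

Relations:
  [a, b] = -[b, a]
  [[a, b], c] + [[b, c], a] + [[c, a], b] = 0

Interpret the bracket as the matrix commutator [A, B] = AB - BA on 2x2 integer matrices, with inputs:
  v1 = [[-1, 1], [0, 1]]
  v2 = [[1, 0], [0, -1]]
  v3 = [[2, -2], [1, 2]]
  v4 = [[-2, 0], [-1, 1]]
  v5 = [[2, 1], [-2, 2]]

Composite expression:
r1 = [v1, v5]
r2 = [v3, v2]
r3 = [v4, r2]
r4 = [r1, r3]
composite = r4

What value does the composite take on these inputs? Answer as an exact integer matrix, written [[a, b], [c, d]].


[[-60, 64], [-8, 60]]

[v1, v5] = [[-2, -2], [-4, 2]]
[v3, v2] = [[0, 4], [2, 0]]
[v4, [v3, v2]] = [[4, -12], [6, -4]]
[[v1, v5], [v4, [v3, v2]]] = [[-60, 64], [-8, 60]]


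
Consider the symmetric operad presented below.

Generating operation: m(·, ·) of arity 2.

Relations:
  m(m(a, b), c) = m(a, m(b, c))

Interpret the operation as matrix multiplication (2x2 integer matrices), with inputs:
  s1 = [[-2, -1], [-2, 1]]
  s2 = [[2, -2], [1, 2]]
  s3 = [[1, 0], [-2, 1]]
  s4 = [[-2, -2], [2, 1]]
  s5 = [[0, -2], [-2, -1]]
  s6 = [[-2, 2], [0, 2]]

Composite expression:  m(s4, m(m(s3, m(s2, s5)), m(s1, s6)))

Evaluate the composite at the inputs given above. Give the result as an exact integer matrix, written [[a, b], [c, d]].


[[80, -104], [-32, 32]]

m(s2, s5) = [[4, -2], [-4, -4]]
m(s3, m(s2, s5)) = [[4, -2], [-12, 0]]
m(s1, s6) = [[4, -6], [4, -2]]
m(m(s3, m(s2, s5)), m(s1, s6)) = [[8, -20], [-48, 72]]
m(s4, m(m(s3, m(s2, s5)), m(s1, s6))) = [[80, -104], [-32, 32]]


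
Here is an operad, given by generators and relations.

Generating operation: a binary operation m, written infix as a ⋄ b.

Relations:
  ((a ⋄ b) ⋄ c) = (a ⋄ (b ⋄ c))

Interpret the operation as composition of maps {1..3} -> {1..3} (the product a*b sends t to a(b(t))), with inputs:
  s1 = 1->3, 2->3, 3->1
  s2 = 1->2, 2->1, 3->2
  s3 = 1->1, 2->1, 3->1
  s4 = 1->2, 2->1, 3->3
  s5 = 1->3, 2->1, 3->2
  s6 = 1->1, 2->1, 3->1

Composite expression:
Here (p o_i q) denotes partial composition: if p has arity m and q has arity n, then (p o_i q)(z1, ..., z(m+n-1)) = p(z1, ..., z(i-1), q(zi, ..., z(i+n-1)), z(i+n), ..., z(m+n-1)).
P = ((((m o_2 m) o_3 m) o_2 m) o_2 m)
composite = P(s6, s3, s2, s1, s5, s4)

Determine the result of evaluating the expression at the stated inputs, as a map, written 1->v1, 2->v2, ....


1->1, 2->1, 3->1

(s3 ⋄ s2) = 1->1, 2->1, 3->1
((s3 ⋄ s2) ⋄ s1) = 1->1, 2->1, 3->1
(s5 ⋄ s4) = 1->1, 2->3, 3->2
(((s3 ⋄ s2) ⋄ s1) ⋄ (s5 ⋄ s4)) = 1->1, 2->1, 3->1
(s6 ⋄ (((s3 ⋄ s2) ⋄ s1) ⋄ (s5 ⋄ s4))) = 1->1, 2->1, 3->1


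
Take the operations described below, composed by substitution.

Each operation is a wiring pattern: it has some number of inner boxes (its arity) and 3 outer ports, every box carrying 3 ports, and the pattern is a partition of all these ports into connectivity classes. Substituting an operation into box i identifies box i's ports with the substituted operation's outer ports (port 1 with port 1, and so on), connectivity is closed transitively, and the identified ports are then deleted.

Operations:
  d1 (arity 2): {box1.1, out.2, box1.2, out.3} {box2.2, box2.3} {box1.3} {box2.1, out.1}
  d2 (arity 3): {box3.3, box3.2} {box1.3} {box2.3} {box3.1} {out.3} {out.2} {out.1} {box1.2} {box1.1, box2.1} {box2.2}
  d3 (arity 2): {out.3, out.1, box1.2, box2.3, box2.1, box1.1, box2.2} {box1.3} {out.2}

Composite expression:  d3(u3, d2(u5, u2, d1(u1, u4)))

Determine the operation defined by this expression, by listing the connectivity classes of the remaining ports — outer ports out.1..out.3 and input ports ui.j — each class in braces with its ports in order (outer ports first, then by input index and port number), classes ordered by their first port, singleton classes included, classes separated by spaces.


{out.1, out.3, u3.1, u3.2} {out.2} {u1.1, u1.2} {u1.3} {u2.1, u5.1} {u2.2} {u2.3} {u3.3} {u4.1} {u4.2, u4.3} {u5.2} {u5.3}

Reachability decides: close wires over d3-identified ports.
through d1, on inputs (u1, u4): {out.1, u4.1} {out.2, out.3, u1.1, u1.2} {u1.3} {u4.2, u4.3} (out.j = stage outer ports)
through d2, on inputs (u5, u2, u1, u4): {out.1} {out.2} {out.3} {u1.1, u1.2} {u1.3} {u2.1, u5.1} {u2.2} {u2.3} {u4.1} {u4.2, u4.3} {u5.2} {u5.3} (out.j = stage outer ports)
through d3, on inputs (u3, u5, u2, u1, u4): {out.1, out.3, u3.1, u3.2} {out.2} {u1.1, u1.2} {u1.3} {u2.1, u5.1} {u2.2} {u2.3} {u3.3} {u4.1} {u4.2, u4.3} {u5.2} {u5.3} (out.j = stage outer ports)


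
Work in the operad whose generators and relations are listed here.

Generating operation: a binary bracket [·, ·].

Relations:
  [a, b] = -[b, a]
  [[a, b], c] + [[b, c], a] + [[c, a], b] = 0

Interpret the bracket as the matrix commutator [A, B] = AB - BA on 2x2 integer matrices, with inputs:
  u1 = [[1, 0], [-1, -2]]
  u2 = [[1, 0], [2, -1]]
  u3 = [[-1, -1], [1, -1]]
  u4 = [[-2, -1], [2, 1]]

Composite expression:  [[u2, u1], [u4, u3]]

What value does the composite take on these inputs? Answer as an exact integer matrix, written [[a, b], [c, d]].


[[-24, 0], [16, 24]]

[u2, u1] = [[0, 0], [8, 0]]
[u4, u3] = [[1, 3], [3, -1]]
[[u2, u1], [u4, u3]] = [[-24, 0], [16, 24]]


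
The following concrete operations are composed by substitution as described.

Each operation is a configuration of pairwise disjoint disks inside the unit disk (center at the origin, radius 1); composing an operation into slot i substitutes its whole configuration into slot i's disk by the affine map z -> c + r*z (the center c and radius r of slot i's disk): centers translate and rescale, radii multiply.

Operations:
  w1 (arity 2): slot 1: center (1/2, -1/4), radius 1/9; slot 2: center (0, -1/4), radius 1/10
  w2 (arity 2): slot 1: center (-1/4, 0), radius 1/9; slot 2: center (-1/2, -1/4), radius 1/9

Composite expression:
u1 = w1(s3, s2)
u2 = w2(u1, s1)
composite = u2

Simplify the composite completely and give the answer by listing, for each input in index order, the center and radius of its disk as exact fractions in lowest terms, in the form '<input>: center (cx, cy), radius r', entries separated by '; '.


s1: center (-1/2, -1/4), radius 1/9; s2: center (-1/4, -1/36), radius 1/90; s3: center (-7/36, -1/36), radius 1/81

Below w2, radii multiply path by path; the s-disk centers shift.
tracing s3 down its 2-map path: center (-7/36, -1/36), radius 1/81
tracing s2 down its 2-map path: center (-1/4, -1/36), radius 1/90
tracing s1 down its 1-map path: center (-1/2, -1/4), radius 1/9


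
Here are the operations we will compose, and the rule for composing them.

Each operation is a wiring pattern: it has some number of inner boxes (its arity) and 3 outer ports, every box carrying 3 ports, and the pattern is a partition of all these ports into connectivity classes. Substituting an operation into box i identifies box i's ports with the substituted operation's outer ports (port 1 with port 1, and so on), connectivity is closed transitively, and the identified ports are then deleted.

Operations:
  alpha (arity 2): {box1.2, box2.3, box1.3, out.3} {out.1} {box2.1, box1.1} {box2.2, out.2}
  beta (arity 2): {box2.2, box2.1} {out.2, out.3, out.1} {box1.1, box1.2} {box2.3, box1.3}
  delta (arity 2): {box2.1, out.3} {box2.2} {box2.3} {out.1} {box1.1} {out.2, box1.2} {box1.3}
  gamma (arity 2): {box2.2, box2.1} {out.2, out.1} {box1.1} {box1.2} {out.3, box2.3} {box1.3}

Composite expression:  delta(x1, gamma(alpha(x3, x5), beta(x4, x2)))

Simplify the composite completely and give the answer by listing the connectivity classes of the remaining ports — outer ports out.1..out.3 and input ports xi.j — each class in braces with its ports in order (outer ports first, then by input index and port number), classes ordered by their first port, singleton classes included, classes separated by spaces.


{out.1} {out.2, x1.2} {out.3} {x1.1} {x1.3} {x2.1, x2.2} {x2.3, x4.3} {x3.1, x5.1} {x3.2, x3.3, x5.3} {x4.1, x4.2} {x5.2}

Two ports join when wires chain via delta-identified ports.
stage alpha: inputs (x3, x5), connectivity {out.1} {out.2, x5.2} {out.3, x3.2, x3.3, x5.3} {x3.1, x5.1}, out.j its boundary
stage beta: inputs (x4, x2), connectivity {out.1, out.2, out.3} {x2.1, x2.2} {x2.3, x4.3} {x4.1, x4.2}, out.j its boundary
stage gamma: inputs (x3, x5, x4, x2), connectivity {out.1, out.2} {out.3} {x2.1, x2.2} {x2.3, x4.3} {x3.1, x5.1} {x3.2, x3.3, x5.3} {x4.1, x4.2} {x5.2}, out.j its boundary
stage delta: inputs (x1, x3, x5, x4, x2), connectivity {out.1} {out.2, x1.2} {out.3} {x1.1} {x1.3} {x2.1, x2.2} {x2.3, x4.3} {x3.1, x5.1} {x3.2, x3.3, x5.3} {x4.1, x4.2} {x5.2}, out.j its boundary


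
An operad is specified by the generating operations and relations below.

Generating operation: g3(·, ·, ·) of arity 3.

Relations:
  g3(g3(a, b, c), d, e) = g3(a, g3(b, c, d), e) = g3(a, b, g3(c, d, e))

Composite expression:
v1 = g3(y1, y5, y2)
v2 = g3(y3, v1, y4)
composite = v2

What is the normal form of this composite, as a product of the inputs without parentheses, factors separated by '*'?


The g3-tree's shape is irrelevant; the y-reading-order decides.
g3(y1, y5, y2) flattens to y1 * y5 * y2
g3(y3, g3(y1, y5, y2), y4) flattens to y3 * y1 * y5 * y2 * y4

y3 * y1 * y5 * y2 * y4


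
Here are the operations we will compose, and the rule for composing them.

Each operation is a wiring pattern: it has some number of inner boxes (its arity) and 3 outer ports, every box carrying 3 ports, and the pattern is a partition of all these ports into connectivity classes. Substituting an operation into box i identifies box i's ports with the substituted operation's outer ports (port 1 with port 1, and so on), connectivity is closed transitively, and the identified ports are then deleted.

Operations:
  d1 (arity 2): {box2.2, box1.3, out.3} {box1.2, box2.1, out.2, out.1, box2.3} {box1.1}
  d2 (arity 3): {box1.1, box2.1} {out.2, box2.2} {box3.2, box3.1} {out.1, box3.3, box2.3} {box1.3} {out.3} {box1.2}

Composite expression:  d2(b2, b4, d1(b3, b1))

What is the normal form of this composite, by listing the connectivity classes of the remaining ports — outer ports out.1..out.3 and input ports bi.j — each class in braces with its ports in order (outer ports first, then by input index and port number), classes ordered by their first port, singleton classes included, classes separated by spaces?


Treat the ports identified at d2 as solder joints: merge, then drop.
composing d1 on (b3, b1), with out.j its own outer ports: {out.1, out.2, b1.1, b1.3, b3.2} {out.3, b1.2, b3.3} {b3.1}
composing d2 on (b2, b4, b3, b1), with out.j its own outer ports: {out.1, b1.2, b3.3, b4.3} {out.2, b4.2} {out.3} {b1.1, b1.3, b3.2} {b2.1, b4.1} {b2.2} {b2.3} {b3.1}

{out.1, b1.2, b3.3, b4.3} {out.2, b4.2} {out.3} {b1.1, b1.3, b3.2} {b2.1, b4.1} {b2.2} {b2.3} {b3.1}


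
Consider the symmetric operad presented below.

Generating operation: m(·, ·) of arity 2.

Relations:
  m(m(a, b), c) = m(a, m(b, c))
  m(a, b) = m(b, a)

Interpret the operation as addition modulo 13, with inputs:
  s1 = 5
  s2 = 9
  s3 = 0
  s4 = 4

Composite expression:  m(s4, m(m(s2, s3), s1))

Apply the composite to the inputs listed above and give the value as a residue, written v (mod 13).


m(s2, s3) = 9
m(m(s2, s3), s1) = 1
m(s4, m(m(s2, s3), s1)) = 5

5 (mod 13)


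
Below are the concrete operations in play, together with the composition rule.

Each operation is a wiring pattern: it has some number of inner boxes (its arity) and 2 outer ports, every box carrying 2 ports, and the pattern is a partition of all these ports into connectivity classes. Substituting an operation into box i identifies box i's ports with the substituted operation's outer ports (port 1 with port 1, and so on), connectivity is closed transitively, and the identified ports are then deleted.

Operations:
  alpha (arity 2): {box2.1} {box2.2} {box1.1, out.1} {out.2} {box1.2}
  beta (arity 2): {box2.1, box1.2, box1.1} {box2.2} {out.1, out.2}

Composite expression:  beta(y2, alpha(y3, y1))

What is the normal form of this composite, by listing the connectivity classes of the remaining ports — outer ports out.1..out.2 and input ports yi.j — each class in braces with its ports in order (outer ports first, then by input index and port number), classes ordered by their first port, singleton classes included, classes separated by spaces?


{out.1, out.2} {y1.1} {y1.2} {y2.1, y2.2, y3.1} {y3.2}

After gluing at beta, chains via deleted ports link the y-ports.
after alpha, the pattern on (y3, y1) reads {out.1, y3.1} {out.2} {y1.1} {y1.2} {y3.2} (out.j = its outer ports)
after beta, the pattern on (y2, y3, y1) reads {out.1, out.2} {y1.1} {y1.2} {y2.1, y2.2, y3.1} {y3.2} (out.j = its outer ports)


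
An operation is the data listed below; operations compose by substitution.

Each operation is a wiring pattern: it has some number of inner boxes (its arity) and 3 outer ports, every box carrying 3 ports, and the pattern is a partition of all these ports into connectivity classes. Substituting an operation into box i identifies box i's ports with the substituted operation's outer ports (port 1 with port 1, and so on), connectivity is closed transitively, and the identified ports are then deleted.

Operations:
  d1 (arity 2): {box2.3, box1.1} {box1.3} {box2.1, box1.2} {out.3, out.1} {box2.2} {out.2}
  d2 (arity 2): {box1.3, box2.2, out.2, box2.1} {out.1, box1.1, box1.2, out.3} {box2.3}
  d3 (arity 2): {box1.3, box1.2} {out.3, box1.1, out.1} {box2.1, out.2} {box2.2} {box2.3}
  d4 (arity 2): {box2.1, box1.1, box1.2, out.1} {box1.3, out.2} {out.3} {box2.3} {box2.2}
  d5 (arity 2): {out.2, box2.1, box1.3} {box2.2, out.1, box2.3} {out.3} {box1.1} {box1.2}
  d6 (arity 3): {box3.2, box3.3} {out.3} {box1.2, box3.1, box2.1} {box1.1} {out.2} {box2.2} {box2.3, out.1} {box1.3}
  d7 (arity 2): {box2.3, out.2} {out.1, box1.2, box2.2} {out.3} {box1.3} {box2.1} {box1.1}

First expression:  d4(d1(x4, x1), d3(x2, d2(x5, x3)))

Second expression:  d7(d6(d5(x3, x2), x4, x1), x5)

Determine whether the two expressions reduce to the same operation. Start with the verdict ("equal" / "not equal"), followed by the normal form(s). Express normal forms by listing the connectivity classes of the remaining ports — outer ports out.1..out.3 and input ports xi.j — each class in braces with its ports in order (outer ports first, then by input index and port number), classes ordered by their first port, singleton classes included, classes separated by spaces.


not equal — first {out.1, out.2, x2.1} {out.3} {x1.1, x4.2} {x1.2} {x1.3, x4.1} {x2.2, x2.3} {x3.1, x3.2, x5.3} {x3.3} {x4.3} {x5.1, x5.2}, second {out.1, x5.2} {out.2, x5.3} {out.3} {x1.1, x2.1, x3.3, x4.1} {x1.2, x1.3} {x2.2, x2.3} {x3.1} {x3.2} {x4.2} {x4.3} {x5.1}


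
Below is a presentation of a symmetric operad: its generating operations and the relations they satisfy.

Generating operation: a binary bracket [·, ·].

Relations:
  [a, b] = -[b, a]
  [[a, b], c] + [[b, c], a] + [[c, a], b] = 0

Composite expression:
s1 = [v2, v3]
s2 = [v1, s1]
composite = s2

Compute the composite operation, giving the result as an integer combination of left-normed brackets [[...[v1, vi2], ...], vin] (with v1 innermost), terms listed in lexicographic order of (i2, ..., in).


[[v1, v2], v3] - [[v1, v3], v2]

Antisymmetry and Jacobi reduce to v1-anchored left-normed brackets.
Composite bracket: [v1, [v2, v3]]
Full expansion: 4 signed words from ab - ba (2^2 = 4).
Coefficients come from the v1-initial words:
  v1v2v3 appears with sign +1, giving the term +[[v1, v2], v3]
  v1v3v2 appears with sign -1, giving the term -[[v1, v3], v2]


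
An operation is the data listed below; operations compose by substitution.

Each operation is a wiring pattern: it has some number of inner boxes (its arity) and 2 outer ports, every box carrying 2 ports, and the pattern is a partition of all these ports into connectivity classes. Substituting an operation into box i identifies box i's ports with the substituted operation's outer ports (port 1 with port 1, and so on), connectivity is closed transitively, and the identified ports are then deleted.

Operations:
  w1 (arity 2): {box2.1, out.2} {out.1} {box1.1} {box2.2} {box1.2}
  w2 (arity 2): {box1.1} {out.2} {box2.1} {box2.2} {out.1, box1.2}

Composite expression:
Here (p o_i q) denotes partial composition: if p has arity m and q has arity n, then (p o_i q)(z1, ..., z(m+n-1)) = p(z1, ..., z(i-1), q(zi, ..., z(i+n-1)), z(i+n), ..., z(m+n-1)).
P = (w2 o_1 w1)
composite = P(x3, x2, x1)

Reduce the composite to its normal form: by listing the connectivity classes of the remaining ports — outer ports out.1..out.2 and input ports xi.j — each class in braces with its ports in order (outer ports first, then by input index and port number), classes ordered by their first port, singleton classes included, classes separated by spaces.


Reachability decides: close wires over w2-identified ports.
the subtree at w1 composes to {out.1} {out.2, x2.1} {x2.2} {x3.1} {x3.2} on (x3, x2); out.j = own outer ports
the subtree at w2 composes to {out.1, x2.1} {out.2} {x1.1} {x1.2} {x2.2} {x3.1} {x3.2} on (x3, x2, x1); out.j = own outer ports

{out.1, x2.1} {out.2} {x1.1} {x1.2} {x2.2} {x3.1} {x3.2}


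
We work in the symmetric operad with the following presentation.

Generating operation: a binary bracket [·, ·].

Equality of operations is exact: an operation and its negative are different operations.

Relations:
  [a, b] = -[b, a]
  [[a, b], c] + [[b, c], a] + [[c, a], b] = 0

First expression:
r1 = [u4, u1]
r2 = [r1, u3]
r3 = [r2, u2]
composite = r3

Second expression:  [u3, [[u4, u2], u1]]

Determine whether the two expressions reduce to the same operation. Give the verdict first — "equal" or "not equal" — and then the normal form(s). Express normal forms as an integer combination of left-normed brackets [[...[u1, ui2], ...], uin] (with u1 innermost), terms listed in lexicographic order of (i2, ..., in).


not equal; first: -[[[u1, u4], u3], u2]; second: -[[[u1, u2], u4], u3] + [[[u1, u4], u2], u3]

Normal form of the first expression: -[[[u1, u4], u3], u2]
Normal form of the second expression: -[[[u1, u2], u4], u3] + [[[u1, u4], u2], u3]
The forms do not match — not equal.


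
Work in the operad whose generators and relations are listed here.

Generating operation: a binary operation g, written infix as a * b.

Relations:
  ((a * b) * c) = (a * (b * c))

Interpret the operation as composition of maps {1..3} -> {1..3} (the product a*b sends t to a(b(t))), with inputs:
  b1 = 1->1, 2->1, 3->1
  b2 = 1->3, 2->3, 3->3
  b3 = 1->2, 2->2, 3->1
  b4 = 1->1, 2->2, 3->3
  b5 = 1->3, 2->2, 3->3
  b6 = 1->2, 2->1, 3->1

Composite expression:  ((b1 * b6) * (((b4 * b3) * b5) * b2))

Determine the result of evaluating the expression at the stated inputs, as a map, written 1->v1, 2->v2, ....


1->1, 2->1, 3->1

(b1 * b6) = 1->1, 2->1, 3->1
(b4 * b3) = 1->2, 2->2, 3->1
((b4 * b3) * b5) = 1->1, 2->2, 3->1
(((b4 * b3) * b5) * b2) = 1->1, 2->1, 3->1
((b1 * b6) * (((b4 * b3) * b5) * b2)) = 1->1, 2->1, 3->1


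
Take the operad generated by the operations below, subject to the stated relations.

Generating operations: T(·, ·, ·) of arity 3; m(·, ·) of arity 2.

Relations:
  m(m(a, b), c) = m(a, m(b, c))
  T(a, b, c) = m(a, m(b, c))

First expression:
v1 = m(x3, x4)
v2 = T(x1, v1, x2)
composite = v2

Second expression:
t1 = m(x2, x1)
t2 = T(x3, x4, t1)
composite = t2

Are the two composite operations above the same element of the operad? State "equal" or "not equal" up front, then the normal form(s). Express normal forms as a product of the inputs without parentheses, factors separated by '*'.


not equal — first x1 * x3 * x4 * x2, second x3 * x4 * x2 * x1

Normal form of the first expression: x1 * x3 * x4 * x2
Normal form of the second expression: x3 * x4 * x2 * x1
Distinct normal forms: not equal.


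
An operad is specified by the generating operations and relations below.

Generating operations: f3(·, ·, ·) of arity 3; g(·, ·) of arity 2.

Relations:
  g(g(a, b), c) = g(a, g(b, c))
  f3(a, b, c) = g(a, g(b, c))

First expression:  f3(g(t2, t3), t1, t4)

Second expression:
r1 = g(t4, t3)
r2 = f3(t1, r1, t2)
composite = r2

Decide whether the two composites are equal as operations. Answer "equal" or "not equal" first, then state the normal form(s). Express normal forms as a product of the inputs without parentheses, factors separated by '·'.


not equal; first: t2 · t3 · t1 · t4; second: t1 · t4 · t3 · t2


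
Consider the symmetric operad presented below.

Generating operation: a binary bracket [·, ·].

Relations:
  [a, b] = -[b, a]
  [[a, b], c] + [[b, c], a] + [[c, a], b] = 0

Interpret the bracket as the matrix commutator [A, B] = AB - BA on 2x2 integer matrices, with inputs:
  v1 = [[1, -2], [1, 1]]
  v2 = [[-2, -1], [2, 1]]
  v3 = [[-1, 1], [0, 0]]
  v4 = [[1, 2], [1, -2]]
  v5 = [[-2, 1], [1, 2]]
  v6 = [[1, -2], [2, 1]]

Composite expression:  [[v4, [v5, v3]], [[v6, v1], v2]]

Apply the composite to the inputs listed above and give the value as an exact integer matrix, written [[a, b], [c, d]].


[[44, -8], [16, -44]]

[v5, v3] = [[-1, -3], [-1, 1]]
[v4, [v5, v3]] = [[1, -5], [1, -1]]
[v6, v1] = [[2, 0], [0, -2]]
[[v6, v1], v2] = [[0, -4], [-8, 0]]
[[v4, [v5, v3]], [[v6, v1], v2]] = [[44, -8], [16, -44]]
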